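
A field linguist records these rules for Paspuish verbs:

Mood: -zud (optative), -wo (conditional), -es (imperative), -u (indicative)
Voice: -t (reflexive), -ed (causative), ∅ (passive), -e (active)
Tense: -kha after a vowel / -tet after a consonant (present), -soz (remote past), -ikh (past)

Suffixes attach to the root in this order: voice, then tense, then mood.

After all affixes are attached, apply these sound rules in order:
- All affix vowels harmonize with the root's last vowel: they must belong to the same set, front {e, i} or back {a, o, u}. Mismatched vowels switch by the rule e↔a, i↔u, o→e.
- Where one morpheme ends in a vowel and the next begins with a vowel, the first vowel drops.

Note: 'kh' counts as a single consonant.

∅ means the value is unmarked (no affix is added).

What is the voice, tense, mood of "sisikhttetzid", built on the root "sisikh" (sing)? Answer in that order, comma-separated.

Segment: sisikh-t-tet-zud.
voice: -t → reflexive.
tense: -kha/tet → present.
mood: -zud → optative.

reflexive, present, optative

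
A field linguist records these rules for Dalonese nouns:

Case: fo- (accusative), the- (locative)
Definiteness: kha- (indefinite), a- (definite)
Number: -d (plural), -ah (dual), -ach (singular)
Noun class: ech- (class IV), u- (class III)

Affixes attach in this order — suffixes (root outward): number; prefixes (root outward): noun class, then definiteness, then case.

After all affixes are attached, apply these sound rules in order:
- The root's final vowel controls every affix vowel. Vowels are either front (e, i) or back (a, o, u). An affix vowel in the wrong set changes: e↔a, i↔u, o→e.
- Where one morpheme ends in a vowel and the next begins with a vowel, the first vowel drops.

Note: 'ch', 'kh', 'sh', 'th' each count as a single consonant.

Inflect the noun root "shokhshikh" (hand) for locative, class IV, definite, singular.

Attach noun class class IV ech- → echshokhshikh.
Attach definiteness definite a- → aechshokhshikh.
Attach number singular -ach → aechshokhshikhach.
Attach case locative the- → theaechshokhshikhach.
Apply vowel harmony: theaechshokhshikhach → theeechshokhshikhech.
Apply vowel deletion: theeechshokhshikhech → thechshokhshikhech.

thechshokhshikhech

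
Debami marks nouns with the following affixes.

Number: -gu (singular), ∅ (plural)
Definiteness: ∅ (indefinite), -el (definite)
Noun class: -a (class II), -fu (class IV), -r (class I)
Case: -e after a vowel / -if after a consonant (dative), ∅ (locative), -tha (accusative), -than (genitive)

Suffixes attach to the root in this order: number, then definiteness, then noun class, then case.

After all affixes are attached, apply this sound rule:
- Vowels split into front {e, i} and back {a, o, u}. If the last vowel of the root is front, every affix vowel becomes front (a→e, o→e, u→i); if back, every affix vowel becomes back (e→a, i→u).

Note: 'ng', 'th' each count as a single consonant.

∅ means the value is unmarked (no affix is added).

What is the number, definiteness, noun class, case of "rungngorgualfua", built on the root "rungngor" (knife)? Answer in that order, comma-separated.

Segment: rungngor-gu-el-fu-e.
number: -gu → singular.
definiteness: -el → definite.
noun class: -fu → class IV.
case: -e/if → dative.

singular, definite, class IV, dative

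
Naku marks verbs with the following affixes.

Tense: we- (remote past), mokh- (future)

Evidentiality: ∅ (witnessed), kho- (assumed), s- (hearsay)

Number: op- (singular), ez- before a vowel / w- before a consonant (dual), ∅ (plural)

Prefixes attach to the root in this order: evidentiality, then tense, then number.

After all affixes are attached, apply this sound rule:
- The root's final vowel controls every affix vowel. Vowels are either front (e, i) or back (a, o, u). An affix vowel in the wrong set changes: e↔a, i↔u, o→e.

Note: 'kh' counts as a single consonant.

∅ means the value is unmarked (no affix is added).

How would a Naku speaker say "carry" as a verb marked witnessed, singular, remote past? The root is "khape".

epwekhape

evidentiality = witnessed: zero marking, form stays khape.
Attach tense remote past we- → wekhape.
Attach number singular op- → opwekhape.
Apply vowel harmony: opwekhape → epwekhape.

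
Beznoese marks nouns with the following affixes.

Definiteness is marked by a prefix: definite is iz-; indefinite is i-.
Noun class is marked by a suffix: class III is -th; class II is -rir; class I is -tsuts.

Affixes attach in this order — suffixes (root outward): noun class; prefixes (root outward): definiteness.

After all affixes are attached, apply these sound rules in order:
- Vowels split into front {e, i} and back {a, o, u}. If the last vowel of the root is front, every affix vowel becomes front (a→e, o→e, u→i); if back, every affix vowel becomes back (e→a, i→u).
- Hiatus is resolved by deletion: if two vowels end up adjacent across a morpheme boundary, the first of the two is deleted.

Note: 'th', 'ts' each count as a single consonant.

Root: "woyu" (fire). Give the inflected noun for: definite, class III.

uzwoyuth

Attach noun class class III -th → woyuth.
Attach definiteness definite iz- → izwoyuth.
Apply vowel harmony: izwoyuth → uzwoyuth.
Vowel deletion: no change.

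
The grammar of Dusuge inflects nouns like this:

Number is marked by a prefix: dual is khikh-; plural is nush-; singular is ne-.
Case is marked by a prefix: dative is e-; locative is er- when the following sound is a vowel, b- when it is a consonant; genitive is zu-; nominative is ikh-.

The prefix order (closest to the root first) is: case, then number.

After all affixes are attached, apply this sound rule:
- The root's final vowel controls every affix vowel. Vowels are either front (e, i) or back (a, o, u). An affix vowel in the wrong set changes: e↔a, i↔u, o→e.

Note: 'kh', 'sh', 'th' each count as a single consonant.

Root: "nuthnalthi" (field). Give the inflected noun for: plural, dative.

nishenuthnalthi

Attach case dative e- → enuthnalthi.
Attach number plural nush- → nushenuthnalthi.
Apply vowel harmony: nushenuthnalthi → nishenuthnalthi.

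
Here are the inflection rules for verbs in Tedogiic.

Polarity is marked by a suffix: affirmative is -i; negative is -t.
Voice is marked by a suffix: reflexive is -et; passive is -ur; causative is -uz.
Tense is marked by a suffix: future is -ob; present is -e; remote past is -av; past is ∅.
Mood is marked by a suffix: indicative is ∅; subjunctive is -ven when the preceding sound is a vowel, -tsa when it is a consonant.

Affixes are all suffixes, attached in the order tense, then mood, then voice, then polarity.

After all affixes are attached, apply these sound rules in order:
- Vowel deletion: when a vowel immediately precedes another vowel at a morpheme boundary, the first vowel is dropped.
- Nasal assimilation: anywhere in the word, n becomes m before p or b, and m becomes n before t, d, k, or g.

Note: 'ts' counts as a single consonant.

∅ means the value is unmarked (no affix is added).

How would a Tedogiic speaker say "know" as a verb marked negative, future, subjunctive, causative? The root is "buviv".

buvivobtsuzt

Attach tense future -ob → buvivob.
Attach mood subjunctive -tsa (after consonant 'b') → buvivobtsa.
Attach voice causative -uz → buvivobtsauz.
Attach polarity negative -t → buvivobtsauzt.
Apply vowel deletion: buvivobtsauzt → buvivobtsuzt.
Nasal assimilation: no change.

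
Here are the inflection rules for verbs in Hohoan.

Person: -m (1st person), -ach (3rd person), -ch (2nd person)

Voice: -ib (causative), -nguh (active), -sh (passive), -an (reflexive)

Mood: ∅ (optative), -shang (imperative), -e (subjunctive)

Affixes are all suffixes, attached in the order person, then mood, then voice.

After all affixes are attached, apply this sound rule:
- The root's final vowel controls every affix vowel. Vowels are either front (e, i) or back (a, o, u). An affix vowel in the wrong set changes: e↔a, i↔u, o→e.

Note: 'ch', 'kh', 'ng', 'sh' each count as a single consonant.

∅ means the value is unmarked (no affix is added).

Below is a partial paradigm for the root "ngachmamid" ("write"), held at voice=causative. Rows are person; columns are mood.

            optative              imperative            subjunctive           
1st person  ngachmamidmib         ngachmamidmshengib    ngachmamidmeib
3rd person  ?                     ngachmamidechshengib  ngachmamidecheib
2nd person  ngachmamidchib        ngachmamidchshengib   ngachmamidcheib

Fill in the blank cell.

Attach person 3rd person -ach → ngachmamidach.
mood = optative: zero marking, form stays ngachmamidach.
Attach voice causative -ib → ngachmamidachib.
Apply vowel harmony: ngachmamidachib → ngachmamidechib.

ngachmamidechib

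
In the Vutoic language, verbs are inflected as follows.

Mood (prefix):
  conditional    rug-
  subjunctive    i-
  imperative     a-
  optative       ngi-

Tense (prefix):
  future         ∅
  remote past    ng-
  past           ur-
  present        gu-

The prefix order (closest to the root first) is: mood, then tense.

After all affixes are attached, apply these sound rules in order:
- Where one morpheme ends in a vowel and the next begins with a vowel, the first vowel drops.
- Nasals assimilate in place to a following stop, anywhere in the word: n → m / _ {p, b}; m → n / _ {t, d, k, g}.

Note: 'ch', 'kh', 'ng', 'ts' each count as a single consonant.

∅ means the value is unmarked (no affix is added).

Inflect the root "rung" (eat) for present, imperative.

Attach mood imperative a- → arung.
Attach tense present gu- → guarung.
Apply vowel deletion: guarung → garung.
Nasal assimilation: no change.

garung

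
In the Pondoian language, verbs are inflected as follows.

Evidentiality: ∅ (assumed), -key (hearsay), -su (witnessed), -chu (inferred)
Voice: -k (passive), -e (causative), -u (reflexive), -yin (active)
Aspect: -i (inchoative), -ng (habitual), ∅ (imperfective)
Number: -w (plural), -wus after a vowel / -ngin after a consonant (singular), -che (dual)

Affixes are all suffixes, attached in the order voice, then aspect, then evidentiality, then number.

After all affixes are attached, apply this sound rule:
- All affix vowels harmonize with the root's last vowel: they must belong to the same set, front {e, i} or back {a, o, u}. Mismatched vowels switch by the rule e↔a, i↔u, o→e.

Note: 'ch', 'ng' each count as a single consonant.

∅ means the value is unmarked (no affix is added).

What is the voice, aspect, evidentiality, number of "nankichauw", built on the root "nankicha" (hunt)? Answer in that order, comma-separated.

Segment: nankicha-u-w.
voice: -u → reflexive.
aspect: ∅ → imperfective.
evidentiality: ∅ → assumed.
number: -w → plural.

reflexive, imperfective, assumed, plural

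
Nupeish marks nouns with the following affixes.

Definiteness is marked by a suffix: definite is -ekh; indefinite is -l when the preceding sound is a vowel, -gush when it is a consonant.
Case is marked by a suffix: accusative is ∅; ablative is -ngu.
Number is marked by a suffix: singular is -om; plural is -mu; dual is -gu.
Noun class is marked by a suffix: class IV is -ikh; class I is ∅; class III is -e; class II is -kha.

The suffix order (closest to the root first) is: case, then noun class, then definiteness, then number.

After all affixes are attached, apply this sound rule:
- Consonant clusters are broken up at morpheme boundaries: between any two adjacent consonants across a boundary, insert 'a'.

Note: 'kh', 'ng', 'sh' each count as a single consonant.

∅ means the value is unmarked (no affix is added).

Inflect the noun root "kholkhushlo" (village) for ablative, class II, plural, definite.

kholkhushlongukhaekhamu

Attach case ablative -ngu → kholkhushlongu.
Attach noun class class II -kha → kholkhushlongukha.
Attach definiteness definite -ekh → kholkhushlongukhaekh.
Attach number plural -mu → kholkhushlongukhaekhmu.
Apply epenthesis: kholkhushlongukhaekhmu → kholkhushlongukhaekhamu.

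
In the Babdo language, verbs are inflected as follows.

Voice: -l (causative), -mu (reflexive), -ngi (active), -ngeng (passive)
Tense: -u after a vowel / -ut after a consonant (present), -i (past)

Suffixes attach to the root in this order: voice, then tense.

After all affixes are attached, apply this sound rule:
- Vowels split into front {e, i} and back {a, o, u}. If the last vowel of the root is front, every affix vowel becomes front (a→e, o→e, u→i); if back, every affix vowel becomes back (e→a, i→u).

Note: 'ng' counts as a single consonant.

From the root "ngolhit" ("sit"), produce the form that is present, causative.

Attach voice causative -l → ngolhitl.
Attach tense present -ut (after consonant 'l') → ngolhitlut.
Apply vowel harmony: ngolhitlut → ngolhitlit.

ngolhitlit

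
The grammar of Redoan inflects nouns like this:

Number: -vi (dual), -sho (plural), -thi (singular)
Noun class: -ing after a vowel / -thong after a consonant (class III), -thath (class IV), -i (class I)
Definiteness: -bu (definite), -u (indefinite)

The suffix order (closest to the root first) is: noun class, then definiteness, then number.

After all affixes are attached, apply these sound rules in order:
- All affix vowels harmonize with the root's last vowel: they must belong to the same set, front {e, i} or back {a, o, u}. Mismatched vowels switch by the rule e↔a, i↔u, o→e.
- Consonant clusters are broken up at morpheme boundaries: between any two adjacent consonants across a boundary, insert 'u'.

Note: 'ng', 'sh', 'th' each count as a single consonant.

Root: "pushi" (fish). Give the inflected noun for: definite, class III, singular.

pushiingubithi

Attach noun class class III -ing (after vowel 'i') → pushiing.
Attach definiteness definite -bu → pushiingbu.
Attach number singular -thi → pushiingbuthi.
Apply vowel harmony: pushiingbuthi → pushiingbithi.
Apply epenthesis: pushiingbithi → pushiingubithi.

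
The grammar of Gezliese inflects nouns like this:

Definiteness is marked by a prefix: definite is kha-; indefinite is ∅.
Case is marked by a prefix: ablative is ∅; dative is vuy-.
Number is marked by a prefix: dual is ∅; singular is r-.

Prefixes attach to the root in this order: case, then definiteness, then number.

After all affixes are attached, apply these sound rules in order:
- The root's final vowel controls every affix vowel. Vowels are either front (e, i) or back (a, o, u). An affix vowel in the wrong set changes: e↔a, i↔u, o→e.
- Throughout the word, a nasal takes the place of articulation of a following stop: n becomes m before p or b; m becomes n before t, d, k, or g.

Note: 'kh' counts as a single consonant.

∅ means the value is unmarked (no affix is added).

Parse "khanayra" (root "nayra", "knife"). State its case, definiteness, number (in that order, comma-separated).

Segment: kha-nayra.
case: ∅ → ablative.
definiteness: kha- → definite.
number: ∅ → dual.

ablative, definite, dual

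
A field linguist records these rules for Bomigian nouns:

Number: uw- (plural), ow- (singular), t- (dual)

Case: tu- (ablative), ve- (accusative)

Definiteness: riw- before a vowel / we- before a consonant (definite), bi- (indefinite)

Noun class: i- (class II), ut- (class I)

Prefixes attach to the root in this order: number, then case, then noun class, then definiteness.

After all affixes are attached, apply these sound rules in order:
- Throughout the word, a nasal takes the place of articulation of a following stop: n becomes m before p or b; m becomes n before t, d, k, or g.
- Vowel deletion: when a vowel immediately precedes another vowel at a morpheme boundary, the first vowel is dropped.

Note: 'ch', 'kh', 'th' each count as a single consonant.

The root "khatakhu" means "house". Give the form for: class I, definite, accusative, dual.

riwutvetkhatakhu

Attach number dual t- → tkhatakhu.
Attach case accusative ve- → vetkhatakhu.
Attach noun class class I ut- → utvetkhatakhu.
Attach definiteness definite riw- (before vowel 'u') → riwutvetkhatakhu.
Nasal assimilation: no change.
Vowel deletion: no change.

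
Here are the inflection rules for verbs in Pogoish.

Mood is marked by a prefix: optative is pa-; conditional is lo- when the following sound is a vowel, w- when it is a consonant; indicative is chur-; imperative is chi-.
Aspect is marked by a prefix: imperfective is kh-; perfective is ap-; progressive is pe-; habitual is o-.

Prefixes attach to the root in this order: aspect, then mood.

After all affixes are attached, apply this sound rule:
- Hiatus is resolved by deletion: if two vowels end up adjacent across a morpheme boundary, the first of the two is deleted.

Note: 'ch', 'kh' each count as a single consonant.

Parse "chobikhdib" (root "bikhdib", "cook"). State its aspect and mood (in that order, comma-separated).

habitual, imperative

Segment: chi-o-bikhdib.
aspect: o- → habitual.
mood: chi- → imperative.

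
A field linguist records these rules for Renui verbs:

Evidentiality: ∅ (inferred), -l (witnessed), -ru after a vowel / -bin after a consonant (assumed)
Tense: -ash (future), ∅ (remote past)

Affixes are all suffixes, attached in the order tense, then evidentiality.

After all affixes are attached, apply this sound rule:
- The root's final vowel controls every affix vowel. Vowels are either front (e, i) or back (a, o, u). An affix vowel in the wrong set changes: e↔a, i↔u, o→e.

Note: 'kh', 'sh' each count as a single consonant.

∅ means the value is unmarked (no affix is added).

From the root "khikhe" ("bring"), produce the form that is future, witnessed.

Attach tense future -ash → khikheash.
Attach evidentiality witnessed -l → khikheashl.
Apply vowel harmony: khikheashl → khikheeshl.

khikheeshl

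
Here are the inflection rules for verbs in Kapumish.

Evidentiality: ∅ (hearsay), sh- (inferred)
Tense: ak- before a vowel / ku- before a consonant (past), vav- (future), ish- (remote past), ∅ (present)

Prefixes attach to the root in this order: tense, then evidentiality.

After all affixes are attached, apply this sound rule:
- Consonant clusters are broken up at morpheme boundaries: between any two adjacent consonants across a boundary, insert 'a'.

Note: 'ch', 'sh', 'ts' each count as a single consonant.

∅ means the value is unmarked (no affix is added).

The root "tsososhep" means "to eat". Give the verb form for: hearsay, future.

Attach tense future vav- → vavtsososhep.
evidentiality = hearsay: zero marking, form stays vavtsososhep.
Apply epenthesis: vavtsososhep → vavatsososhep.

vavatsososhep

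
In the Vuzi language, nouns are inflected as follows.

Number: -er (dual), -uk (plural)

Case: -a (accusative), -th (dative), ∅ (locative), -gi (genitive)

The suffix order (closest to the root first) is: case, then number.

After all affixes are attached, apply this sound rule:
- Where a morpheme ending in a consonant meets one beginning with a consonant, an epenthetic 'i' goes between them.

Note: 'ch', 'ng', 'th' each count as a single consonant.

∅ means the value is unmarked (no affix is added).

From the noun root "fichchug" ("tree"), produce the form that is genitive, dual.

Attach case genitive -gi → fichchuggi.
Attach number dual -er → fichchuggier.
Apply epenthesis: fichchuggier → fichchugigier.

fichchugigier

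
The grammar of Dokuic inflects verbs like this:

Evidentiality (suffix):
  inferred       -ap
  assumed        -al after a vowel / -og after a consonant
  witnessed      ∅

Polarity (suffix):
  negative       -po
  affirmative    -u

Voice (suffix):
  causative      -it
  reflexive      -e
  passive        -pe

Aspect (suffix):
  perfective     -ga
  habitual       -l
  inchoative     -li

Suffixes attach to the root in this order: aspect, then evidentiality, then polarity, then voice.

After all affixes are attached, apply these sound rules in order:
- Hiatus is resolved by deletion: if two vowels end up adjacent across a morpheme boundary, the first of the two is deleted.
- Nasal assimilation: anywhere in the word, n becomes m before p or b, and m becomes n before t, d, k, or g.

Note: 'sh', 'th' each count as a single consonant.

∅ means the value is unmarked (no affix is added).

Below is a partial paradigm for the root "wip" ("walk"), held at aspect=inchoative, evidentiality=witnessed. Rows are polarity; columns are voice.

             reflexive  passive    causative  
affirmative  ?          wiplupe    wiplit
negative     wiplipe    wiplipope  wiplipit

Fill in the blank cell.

Attach aspect inchoative -li → wipli.
evidentiality = witnessed: zero marking, form stays wipli.
Attach polarity affirmative -u → wipliu.
Attach voice reflexive -e → wipliue.
Apply vowel deletion: wipliue → wiple.
Nasal assimilation: no change.

wiple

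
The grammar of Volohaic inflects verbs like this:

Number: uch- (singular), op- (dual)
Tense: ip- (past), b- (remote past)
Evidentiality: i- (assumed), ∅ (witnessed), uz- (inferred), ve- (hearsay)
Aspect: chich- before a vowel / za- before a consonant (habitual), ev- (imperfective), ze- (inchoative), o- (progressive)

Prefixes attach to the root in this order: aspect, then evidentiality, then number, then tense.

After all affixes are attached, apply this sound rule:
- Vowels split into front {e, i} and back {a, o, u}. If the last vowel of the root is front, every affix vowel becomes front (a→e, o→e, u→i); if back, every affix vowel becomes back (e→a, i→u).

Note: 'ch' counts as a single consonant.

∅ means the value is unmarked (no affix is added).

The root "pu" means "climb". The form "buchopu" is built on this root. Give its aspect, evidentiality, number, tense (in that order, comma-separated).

Segment: b-uch-o-pu.
aspect: o- → progressive.
evidentiality: ∅ → witnessed.
number: uch- → singular.
tense: b- → remote past.

progressive, witnessed, singular, remote past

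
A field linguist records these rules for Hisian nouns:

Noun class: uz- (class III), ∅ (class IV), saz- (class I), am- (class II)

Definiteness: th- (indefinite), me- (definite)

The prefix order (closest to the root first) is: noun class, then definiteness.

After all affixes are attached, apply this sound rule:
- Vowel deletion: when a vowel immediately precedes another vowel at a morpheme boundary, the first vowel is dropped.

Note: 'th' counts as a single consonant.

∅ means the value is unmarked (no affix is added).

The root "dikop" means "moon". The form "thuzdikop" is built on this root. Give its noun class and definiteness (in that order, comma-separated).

class III, indefinite

Segment: th-uz-dikop.
noun class: uz- → class III.
definiteness: th- → indefinite.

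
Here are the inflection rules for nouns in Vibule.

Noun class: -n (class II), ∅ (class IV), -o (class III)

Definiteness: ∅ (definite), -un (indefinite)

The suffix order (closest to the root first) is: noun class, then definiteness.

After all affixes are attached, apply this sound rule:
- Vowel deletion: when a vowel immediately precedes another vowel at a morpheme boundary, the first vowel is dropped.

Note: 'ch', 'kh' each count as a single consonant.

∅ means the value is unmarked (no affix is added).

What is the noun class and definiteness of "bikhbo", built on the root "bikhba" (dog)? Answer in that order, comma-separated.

Segment: bikhba-o.
noun class: -o → class III.
definiteness: ∅ → definite.

class III, definite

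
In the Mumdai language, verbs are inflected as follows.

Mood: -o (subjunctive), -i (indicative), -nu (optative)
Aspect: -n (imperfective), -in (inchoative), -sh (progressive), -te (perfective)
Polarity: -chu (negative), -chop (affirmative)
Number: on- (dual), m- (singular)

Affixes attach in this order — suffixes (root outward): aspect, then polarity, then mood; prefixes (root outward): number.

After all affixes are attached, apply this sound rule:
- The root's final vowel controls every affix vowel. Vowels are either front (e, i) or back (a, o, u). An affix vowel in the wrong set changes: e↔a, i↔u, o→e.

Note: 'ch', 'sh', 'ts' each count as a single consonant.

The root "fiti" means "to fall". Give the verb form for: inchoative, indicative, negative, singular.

mfitiinchii

Attach number singular m- → mfiti.
Attach aspect inchoative -in → mfitiin.
Attach polarity negative -chu → mfitiinchu.
Attach mood indicative -i → mfitiinchui.
Apply vowel harmony: mfitiinchui → mfitiinchii.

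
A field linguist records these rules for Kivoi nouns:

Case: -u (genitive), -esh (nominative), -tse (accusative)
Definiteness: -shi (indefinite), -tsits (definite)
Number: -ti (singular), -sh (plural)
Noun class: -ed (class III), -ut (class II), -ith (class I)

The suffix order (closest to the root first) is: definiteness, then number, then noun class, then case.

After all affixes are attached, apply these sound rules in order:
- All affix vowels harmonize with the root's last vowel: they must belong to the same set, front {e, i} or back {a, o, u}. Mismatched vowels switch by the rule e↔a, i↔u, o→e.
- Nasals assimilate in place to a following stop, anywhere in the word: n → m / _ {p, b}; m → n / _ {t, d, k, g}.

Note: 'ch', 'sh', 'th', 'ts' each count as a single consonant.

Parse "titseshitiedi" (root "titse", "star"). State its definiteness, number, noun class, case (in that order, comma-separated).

indefinite, singular, class III, genitive

Segment: titse-shi-ti-ed-u.
definiteness: -shi → indefinite.
number: -ti → singular.
noun class: -ed → class III.
case: -u → genitive.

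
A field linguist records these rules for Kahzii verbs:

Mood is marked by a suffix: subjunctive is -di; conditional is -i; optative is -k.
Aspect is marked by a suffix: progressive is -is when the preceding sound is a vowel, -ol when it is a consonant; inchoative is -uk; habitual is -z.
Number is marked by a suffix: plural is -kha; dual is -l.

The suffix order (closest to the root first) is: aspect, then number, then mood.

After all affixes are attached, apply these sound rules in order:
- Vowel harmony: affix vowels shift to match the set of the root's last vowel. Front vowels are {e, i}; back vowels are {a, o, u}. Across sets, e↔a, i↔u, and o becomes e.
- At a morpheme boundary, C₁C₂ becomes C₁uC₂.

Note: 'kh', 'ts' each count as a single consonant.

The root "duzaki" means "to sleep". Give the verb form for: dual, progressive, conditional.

Attach aspect progressive -is (after vowel 'i') → duzakiis.
Attach number dual -l → duzakiisl.
Attach mood conditional -i → duzakiisli.
Vowel harmony: no change.
Apply epenthesis: duzakiisli → duzakiisuli.

duzakiisuli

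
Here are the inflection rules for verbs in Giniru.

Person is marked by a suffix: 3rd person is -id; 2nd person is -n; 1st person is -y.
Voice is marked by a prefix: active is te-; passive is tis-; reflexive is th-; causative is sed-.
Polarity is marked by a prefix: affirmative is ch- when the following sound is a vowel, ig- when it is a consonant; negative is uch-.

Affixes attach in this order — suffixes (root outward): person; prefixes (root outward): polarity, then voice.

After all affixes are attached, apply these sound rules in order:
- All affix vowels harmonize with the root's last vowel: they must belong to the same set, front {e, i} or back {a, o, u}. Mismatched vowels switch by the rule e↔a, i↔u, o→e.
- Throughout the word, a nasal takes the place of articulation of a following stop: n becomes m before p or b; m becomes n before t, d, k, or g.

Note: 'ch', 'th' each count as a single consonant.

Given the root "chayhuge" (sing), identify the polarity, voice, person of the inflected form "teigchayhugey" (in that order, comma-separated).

Segment: te-ig-chayhuge-y.
polarity: ch/ig- → affirmative.
voice: te- → active.
person: -y → 1st person.

affirmative, active, 1st person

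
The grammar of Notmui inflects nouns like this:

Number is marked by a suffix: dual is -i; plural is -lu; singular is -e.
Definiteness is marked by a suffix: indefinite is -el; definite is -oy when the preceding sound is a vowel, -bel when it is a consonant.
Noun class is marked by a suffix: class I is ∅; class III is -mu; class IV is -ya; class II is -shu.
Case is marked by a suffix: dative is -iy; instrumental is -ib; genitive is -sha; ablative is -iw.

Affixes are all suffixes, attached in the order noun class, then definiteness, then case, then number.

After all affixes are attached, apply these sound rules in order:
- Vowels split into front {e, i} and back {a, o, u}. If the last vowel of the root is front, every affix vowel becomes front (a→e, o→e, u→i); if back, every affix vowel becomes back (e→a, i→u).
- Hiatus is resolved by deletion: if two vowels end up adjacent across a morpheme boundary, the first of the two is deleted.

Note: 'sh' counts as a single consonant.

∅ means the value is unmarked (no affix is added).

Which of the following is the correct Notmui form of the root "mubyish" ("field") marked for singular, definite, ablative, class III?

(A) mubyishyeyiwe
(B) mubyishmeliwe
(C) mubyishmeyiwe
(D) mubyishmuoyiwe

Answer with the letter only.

Attach noun class class III -mu → mubyishmu.
Attach definiteness definite -oy (after vowel 'u') → mubyishmuoy.
Attach case ablative -iw → mubyishmuoyiw.
Attach number singular -e → mubyishmuoyiwe.
Apply vowel harmony: mubyishmuoyiwe → mubyishmieyiwe.
Apply vowel deletion: mubyishmieyiwe → mubyishmeyiwe.
So the correct form is mubyishmeyiwe, option (C).
(D) mubyishmuoyiwe is wrong: it fails to apply the sound rule(s).
(B) mubyishmeliwe is wrong: it uses indefinite instead of definite for definiteness.
(A) mubyishyeyiwe is wrong: it uses class IV instead of class III for noun class.

C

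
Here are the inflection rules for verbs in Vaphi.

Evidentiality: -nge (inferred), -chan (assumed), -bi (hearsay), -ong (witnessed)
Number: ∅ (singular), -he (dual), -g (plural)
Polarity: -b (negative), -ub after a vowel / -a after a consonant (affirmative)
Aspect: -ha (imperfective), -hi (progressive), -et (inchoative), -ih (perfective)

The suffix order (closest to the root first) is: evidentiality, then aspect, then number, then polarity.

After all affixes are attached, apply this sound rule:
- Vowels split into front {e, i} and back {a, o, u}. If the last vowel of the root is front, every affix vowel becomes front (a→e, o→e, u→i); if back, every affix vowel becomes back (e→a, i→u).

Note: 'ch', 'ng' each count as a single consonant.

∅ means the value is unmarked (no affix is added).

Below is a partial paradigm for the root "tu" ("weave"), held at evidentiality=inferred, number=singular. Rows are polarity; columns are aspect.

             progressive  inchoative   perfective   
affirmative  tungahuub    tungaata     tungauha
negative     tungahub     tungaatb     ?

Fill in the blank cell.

tungauhb

Attach evidentiality inferred -nge → tunge.
Attach aspect perfective -ih → tungeih.
number = singular: zero marking, form stays tungeih.
Attach polarity negative -b → tungeihb.
Apply vowel harmony: tungeihb → tungauhb.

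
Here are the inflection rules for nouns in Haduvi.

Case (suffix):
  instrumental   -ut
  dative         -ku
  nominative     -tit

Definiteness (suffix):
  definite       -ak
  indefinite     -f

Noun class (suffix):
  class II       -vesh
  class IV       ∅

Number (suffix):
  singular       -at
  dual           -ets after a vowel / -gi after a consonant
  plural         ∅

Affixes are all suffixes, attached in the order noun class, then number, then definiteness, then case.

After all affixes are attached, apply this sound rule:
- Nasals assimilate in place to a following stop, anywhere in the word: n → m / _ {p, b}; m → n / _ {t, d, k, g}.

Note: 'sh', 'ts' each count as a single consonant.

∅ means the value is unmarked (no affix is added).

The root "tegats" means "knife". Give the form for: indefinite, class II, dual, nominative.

Attach noun class class II -vesh → tegatsvesh.
Attach number dual -gi (after consonant 'sh') → tegatsveshgi.
Attach definiteness indefinite -f → tegatsveshgif.
Attach case nominative -tit → tegatsveshgiftit.
Nasal assimilation: no change.

tegatsveshgiftit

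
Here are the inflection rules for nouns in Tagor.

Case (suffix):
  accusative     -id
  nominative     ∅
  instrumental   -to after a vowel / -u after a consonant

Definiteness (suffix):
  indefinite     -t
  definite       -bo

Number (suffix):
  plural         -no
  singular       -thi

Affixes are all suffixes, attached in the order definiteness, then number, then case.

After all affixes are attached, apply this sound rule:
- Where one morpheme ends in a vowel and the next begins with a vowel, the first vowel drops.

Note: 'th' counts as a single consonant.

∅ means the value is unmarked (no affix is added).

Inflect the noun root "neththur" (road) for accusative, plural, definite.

Attach definiteness definite -bo → neththurbo.
Attach number plural -no → neththurbono.
Attach case accusative -id → neththurbonoid.
Apply vowel deletion: neththurbonoid → neththurbonid.

neththurbonid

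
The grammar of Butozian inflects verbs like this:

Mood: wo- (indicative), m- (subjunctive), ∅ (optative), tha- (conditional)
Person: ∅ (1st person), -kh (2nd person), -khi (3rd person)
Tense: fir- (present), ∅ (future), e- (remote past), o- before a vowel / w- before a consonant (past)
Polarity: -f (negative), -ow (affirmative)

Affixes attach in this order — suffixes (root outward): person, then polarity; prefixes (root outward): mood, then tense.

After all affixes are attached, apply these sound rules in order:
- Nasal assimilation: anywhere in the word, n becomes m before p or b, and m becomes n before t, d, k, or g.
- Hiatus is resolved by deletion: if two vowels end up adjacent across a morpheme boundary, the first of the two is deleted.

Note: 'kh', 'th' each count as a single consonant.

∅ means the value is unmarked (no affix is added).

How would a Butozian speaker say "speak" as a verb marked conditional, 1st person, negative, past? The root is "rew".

wtharewf

person = 1st person: zero marking, form stays rew.
Attach polarity negative -f → rewf.
Attach mood conditional tha- → tharewf.
Attach tense past w- (before consonant 'th') → wtharewf.
Nasal assimilation: no change.
Vowel deletion: no change.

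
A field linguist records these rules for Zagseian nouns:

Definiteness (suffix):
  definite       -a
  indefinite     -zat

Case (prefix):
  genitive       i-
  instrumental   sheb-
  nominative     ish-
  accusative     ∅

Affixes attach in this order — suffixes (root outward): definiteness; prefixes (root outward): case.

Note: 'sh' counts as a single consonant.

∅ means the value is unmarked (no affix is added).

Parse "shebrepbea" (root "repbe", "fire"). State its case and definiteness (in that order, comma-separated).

Segment: sheb-repbe-a.
case: sheb- → instrumental.
definiteness: -a → definite.

instrumental, definite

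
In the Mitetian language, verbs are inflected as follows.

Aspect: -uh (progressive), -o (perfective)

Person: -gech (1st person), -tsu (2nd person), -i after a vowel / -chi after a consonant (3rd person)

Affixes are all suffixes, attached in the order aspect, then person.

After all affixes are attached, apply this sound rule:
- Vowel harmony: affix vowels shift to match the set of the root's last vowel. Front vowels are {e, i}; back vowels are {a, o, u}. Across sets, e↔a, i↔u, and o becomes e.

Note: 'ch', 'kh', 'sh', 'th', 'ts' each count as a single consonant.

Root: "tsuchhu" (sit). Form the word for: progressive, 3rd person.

tsuchhuuhchu

Attach aspect progressive -uh → tsuchhuuh.
Attach person 3rd person -chi (after consonant 'h') → tsuchhuuhchi.
Apply vowel harmony: tsuchhuuhchi → tsuchhuuhchu.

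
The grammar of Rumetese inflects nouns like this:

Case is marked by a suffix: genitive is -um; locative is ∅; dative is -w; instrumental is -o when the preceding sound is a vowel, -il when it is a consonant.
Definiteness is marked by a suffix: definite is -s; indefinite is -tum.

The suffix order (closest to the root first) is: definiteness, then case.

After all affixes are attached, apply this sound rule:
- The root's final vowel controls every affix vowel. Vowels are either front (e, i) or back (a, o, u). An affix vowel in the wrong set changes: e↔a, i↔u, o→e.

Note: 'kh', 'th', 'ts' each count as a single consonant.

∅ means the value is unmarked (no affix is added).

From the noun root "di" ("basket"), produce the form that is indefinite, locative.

ditim

Attach definiteness indefinite -tum → ditum.
case = locative: zero marking, form stays ditum.
Apply vowel harmony: ditum → ditim.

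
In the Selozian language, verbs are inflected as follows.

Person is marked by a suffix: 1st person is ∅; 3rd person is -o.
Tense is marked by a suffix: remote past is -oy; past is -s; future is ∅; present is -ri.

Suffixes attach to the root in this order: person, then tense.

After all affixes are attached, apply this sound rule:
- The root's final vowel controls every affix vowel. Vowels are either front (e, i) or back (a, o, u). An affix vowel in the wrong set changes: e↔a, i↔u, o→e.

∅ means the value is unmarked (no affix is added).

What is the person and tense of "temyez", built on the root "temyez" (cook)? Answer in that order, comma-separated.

1st person, future

Segment: temyez.
person: ∅ → 1st person.
tense: ∅ → future.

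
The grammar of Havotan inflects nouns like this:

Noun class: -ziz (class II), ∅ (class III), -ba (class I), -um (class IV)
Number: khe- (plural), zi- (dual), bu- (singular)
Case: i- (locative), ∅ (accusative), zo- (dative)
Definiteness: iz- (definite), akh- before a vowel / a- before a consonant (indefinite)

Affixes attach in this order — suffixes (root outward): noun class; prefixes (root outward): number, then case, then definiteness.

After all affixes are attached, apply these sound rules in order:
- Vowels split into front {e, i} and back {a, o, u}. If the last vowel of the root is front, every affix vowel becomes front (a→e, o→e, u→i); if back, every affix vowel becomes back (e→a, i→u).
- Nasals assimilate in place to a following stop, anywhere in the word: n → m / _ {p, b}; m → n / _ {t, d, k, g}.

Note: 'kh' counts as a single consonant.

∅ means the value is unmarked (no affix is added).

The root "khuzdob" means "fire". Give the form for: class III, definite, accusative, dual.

Attach number dual zi- → zikhuzdob.
case = accusative: zero marking, form stays zikhuzdob.
noun class = class III: zero marking, form stays zikhuzdob.
Attach definiteness definite iz- → izzikhuzdob.
Apply vowel harmony: izzikhuzdob → uzzukhuzdob.
Nasal assimilation: no change.

uzzukhuzdob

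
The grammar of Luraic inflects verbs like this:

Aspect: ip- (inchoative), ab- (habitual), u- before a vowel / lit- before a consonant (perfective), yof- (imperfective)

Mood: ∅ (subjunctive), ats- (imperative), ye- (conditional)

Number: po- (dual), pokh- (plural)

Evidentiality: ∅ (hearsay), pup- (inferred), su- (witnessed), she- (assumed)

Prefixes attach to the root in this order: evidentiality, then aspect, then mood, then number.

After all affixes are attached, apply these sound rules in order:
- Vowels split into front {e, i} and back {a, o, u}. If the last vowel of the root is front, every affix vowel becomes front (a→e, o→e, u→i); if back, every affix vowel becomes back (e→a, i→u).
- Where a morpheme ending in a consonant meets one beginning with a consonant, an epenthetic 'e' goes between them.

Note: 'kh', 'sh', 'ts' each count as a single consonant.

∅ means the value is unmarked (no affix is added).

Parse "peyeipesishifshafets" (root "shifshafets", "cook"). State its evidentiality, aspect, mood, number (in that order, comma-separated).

Segment: po-ye-ip-su-shifshafets.
evidentiality: su- → witnessed.
aspect: ip- → inchoative.
mood: ye- → conditional.
number: po- → dual.

witnessed, inchoative, conditional, dual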